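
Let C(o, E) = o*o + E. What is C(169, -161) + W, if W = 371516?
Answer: 399916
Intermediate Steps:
C(o, E) = E + o² (C(o, E) = o² + E = E + o²)
C(169, -161) + W = (-161 + 169²) + 371516 = (-161 + 28561) + 371516 = 28400 + 371516 = 399916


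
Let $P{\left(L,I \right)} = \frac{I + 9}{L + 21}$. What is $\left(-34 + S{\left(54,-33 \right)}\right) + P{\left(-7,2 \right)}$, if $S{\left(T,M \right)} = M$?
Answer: $- \frac{927}{14} \approx -66.214$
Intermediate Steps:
$P{\left(L,I \right)} = \frac{9 + I}{21 + L}$
$\left(-34 + S{\left(54,-33 \right)}\right) + P{\left(-7,2 \right)} = \left(-34 - 33\right) + \frac{9 + 2}{21 - 7} = -67 + \frac{1}{14} \cdot 11 = -67 + \frac{11}{14} = - \frac{927}{14}$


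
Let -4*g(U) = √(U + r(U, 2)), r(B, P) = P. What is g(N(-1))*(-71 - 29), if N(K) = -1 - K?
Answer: 25*√2 ≈ 35.355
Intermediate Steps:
g(U) = -√(2 + U)/4 (g(U) = -√(U + 2)/4 = -√(2 + U)/4)
g(N(-1))*(-71 - 29) = (-√(2 + (-1 - 1*(-1)))/4)*(-71 - 29) = -√(2 + (-1 + 1))/4*(-100) = -√(2 + 0)/4*(-100) = -√2/4*(-100) = 25*√2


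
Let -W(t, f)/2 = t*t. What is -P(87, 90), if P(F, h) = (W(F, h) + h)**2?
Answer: -226442304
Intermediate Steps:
W(t, f) = -2*t**2 (W(t, f) = -2*t*t = -2*t**2)
P(F, h) = (h - 2*F**2)**2 (P(F, h) = (-2*F**2 + h)**2 = (h - 2*F**2)**2)
-P(87, 90) = -(-1*90 + 2*87**2)**2 = -(-90 + 2*7569)**2 = -(-90 + 15138)**2 = -1*15048**2 = -1*226442304 = -226442304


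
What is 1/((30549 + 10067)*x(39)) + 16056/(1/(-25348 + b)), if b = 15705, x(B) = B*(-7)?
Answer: -1716758963809345/11088168 ≈ -1.5483e+8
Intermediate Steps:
x(B) = -7*B
1/((30549 + 10067)*x(39)) + 16056/(1/(-25348 + b)) = 1/((30549 + 10067)*((-7*39))) + 16056/(1/(-25348 + 15705)) = 1/(40616*(-273)) + 16056/(1/(-9643)) = (1/40616)*(-1/273) + 16056/(-1/9643) = -1/11088168 + 16056*(-9643) = -1/11088168 - 154828008 = -1716758963809345/11088168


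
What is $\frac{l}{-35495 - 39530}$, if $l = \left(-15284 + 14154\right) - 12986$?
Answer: $\frac{14116}{75025} \approx 0.18815$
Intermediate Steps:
$l = -14116$ ($l = -1130 - 12986 = -14116$)
$\frac{l}{-35495 - 39530} = - \frac{14116}{-35495 - 39530} = - \frac{14116}{-75025} = \left(-14116\right) \left(- \frac{1}{75025}\right) = \frac{14116}{75025}$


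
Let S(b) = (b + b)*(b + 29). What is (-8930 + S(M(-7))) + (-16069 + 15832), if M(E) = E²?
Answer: -1523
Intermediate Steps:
S(b) = 2*b*(29 + b) (S(b) = (2*b)*(29 + b) = 2*b*(29 + b))
(-8930 + S(M(-7))) + (-16069 + 15832) = (-8930 + 2*(-7)²*(29 + (-7)²)) + (-16069 + 15832) = (-8930 + 2*49*(29 + 49)) - 237 = (-8930 + 2*49*78) - 237 = (-8930 + 7644) - 237 = -1286 - 237 = -1523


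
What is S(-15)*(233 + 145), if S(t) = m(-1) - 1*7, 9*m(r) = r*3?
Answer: -2772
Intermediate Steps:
m(r) = r/3 (m(r) = (r*3)/9 = (3*r)/9 = r/3)
S(t) = -22/3 (S(t) = (⅓)*(-1) - 1*7 = -⅓ - 7 = -22/3)
S(-15)*(233 + 145) = -22*(233 + 145)/3 = -22/3*378 = -2772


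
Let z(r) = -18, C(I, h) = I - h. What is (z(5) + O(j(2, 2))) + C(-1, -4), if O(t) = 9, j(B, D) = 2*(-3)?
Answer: -6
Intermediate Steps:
j(B, D) = -6
(z(5) + O(j(2, 2))) + C(-1, -4) = (-18 + 9) + (-1 - 1*(-4)) = -9 + (-1 + 4) = -9 + 3 = -6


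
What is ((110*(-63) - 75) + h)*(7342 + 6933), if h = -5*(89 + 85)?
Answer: -112415625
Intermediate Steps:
h = -870 (h = -5*174 = -870)
((110*(-63) - 75) + h)*(7342 + 6933) = ((110*(-63) - 75) - 870)*(7342 + 6933) = ((-6930 - 75) - 870)*14275 = (-7005 - 870)*14275 = -7875*14275 = -112415625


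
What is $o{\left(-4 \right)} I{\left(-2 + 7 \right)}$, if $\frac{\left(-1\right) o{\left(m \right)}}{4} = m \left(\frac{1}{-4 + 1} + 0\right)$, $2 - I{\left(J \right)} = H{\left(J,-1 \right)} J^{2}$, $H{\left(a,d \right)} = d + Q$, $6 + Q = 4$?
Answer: $- \frac{1232}{3} \approx -410.67$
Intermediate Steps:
$Q = -2$ ($Q = -6 + 4 = -2$)
$H{\left(a,d \right)} = -2 + d$ ($H{\left(a,d \right)} = d - 2 = -2 + d$)
$I{\left(J \right)} = 2 + 3 J^{2}$ ($I{\left(J \right)} = 2 - \left(-2 - 1\right) J^{2} = 2 - - 3 J^{2} = 2 + 3 J^{2}$)
$o{\left(m \right)} = \frac{4 m}{3}$ ($o{\left(m \right)} = - 4 m \left(\frac{1}{-4 + 1} + 0\right) = - 4 m \left(\frac{1}{-3} + 0\right) = - 4 m \left(- \frac{1}{3} + 0\right) = - 4 m \left(- \frac{1}{3}\right) = - 4 \left(- \frac{m}{3}\right) = \frac{4 m}{3}$)
$o{\left(-4 \right)} I{\left(-2 + 7 \right)} = \frac{4}{3} \left(-4\right) \left(2 + 3 \left(-2 + 7\right)^{2}\right) = - \frac{16 \left(2 + 3 \cdot 5^{2}\right)}{3} = - \frac{16 \left(2 + 3 \cdot 25\right)}{3} = - \frac{16 \left(2 + 75\right)}{3} = \left(- \frac{16}{3}\right) 77 = - \frac{1232}{3}$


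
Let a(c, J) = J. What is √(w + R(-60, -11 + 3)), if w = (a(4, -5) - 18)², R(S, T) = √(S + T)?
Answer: √(529 + 2*I*√17) ≈ 23.001 + 0.1793*I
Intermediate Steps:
w = 529 (w = (-5 - 18)² = (-23)² = 529)
√(w + R(-60, -11 + 3)) = √(529 + √(-60 + (-11 + 3))) = √(529 + √(-60 - 8)) = √(529 + √(-68)) = √(529 + 2*I*√17)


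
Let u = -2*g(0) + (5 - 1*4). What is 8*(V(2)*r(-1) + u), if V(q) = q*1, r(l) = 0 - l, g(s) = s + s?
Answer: 24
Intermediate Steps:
g(s) = 2*s
r(l) = -l
V(q) = q
u = 1 (u = -4*0 + (5 - 1*4) = -2*0 + (5 - 4) = 0 + 1 = 1)
8*(V(2)*r(-1) + u) = 8*(2*(-1*(-1)) + 1) = 8*(2*1 + 1) = 8*(2 + 1) = 8*3 = 24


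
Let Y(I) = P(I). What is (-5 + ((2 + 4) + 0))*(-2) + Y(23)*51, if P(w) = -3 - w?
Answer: -1328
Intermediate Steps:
Y(I) = -3 - I
(-5 + ((2 + 4) + 0))*(-2) + Y(23)*51 = (-5 + ((2 + 4) + 0))*(-2) + (-3 - 1*23)*51 = (-5 + (6 + 0))*(-2) + (-3 - 23)*51 = (-5 + 6)*(-2) - 26*51 = 1*(-2) - 1326 = -2 - 1326 = -1328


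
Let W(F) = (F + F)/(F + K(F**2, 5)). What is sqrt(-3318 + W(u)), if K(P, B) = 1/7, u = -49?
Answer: I*sqrt(10773665)/57 ≈ 57.585*I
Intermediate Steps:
K(P, B) = 1/7
W(F) = 2*F/(1/7 + F) (W(F) = (F + F)/(F + 1/7) = (2*F)/(1/7 + F) = 2*F/(1/7 + F))
sqrt(-3318 + W(u)) = sqrt(-3318 + 14*(-49)/(1 + 7*(-49))) = sqrt(-3318 + 14*(-49)/(1 - 343)) = sqrt(-3318 + 14*(-49)/(-342)) = sqrt(-3318 + 14*(-49)*(-1/342)) = sqrt(-3318 + 343/171) = sqrt(-567035/171) = I*sqrt(10773665)/57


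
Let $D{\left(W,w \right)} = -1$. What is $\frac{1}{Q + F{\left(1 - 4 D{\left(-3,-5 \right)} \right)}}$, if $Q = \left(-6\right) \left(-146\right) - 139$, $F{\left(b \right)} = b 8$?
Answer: $\frac{1}{777} \approx 0.001287$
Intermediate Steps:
$F{\left(b \right)} = 8 b$
$Q = 737$ ($Q = 876 - 139 = 737$)
$\frac{1}{Q + F{\left(1 - 4 D{\left(-3,-5 \right)} \right)}} = \frac{1}{737 + 8 \left(1 - -4\right)} = \frac{1}{737 + 8 \left(1 + 4\right)} = \frac{1}{737 + 8 \cdot 5} = \frac{1}{737 + 40} = \frac{1}{777}$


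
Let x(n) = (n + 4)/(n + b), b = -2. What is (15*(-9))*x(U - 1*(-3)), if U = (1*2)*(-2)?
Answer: 135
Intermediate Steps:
U = -4 (U = 2*(-2) = -4)
x(n) = (4 + n)/(-2 + n) (x(n) = (n + 4)/(n - 2) = (4 + n)/(-2 + n))
(15*(-9))*x(U - 1*(-3)) = (15*(-9))*((4 + (-4 - 1*(-3)))/(-2 + (-4 - 1*(-3)))) = -135*(4 + (-4 + 3))/(-2 + (-4 + 3)) = -135*(4 - 1)/(-2 - 1) = -135*3/(-3) = -(-45)*3 = -135*(-1) = 135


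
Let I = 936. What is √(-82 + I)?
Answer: √854 ≈ 29.223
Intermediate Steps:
√(-82 + I) = √(-82 + 936) = √854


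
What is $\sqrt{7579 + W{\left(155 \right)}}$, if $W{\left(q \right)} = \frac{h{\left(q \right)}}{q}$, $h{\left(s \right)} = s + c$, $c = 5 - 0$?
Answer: $\frac{9 \sqrt{89931}}{31} \approx 87.063$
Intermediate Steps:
$c = 5$ ($c = 5 + 0 = 5$)
$h{\left(s \right)} = 5 + s$ ($h{\left(s \right)} = s + 5 = 5 + s$)
$W{\left(q \right)} = \frac{5 + q}{q}$
$\sqrt{7579 + W{\left(155 \right)}} = \sqrt{7579 + \frac{5 + 155}{155}} = \sqrt{7579 + \frac{1}{155} \cdot 160} = \sqrt{7579 + \frac{32}{31}} = \sqrt{\frac{234981}{31}} = \frac{9 \sqrt{89931}}{31}$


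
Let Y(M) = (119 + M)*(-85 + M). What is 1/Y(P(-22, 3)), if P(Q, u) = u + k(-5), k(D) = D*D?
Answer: -1/8379 ≈ -0.00011935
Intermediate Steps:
k(D) = D**2
P(Q, u) = 25 + u (P(Q, u) = u + (-5)**2 = u + 25 = 25 + u)
Y(M) = (-85 + M)*(119 + M)
1/Y(P(-22, 3)) = 1/(-10115 + (25 + 3)**2 + 34*(25 + 3)) = 1/(-10115 + 28**2 + 34*28) = 1/(-10115 + 784 + 952) = 1/(-8379) = -1/8379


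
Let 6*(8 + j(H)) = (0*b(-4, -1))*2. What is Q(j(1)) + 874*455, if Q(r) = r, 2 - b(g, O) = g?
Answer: 397662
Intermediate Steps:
b(g, O) = 2 - g
j(H) = -8 (j(H) = -8 + ((0*(2 - 1*(-4)))*2)/6 = -8 + ((0*(2 + 4))*2)/6 = -8 + ((0*6)*2)/6 = -8 + (0*2)/6 = -8 + (1/6)*0 = -8 + 0 = -8)
Q(j(1)) + 874*455 = -8 + 874*455 = -8 + 397670 = 397662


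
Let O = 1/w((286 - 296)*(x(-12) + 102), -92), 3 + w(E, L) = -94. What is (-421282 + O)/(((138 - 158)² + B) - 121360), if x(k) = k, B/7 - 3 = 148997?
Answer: -1167553/2555368 ≈ -0.45690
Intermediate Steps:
B = 1043000 (B = 21 + 7*148997 = 21 + 1042979 = 1043000)
w(E, L) = -97 (w(E, L) = -3 - 94 = -97)
O = -1/97 (O = 1/(-97) = -1/97 ≈ -0.010309)
(-421282 + O)/(((138 - 158)² + B) - 121360) = (-421282 - 1/97)/(((138 - 158)² + 1043000) - 121360) = -40864355/(97*(((-20)² + 1043000) - 121360)) = -40864355/(97*((400 + 1043000) - 121360)) = -40864355/(97*(1043400 - 121360)) = -40864355/97/922040 = -40864355/97*1/922040 = -1167553/2555368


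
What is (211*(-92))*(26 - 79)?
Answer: 1028836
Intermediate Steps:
(211*(-92))*(26 - 79) = -19412*(-53) = 1028836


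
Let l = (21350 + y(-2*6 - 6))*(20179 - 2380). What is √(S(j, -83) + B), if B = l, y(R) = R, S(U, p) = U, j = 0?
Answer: 2*√94922067 ≈ 19486.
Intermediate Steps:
l = 379688268 (l = (21350 + (-2*6 - 6))*(20179 - 2380) = (21350 + (-12 - 6))*17799 = (21350 - 18)*17799 = 21332*17799 = 379688268)
B = 379688268
√(S(j, -83) + B) = √(0 + 379688268) = √379688268 = 2*√94922067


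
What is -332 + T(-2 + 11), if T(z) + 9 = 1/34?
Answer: -11593/34 ≈ -340.97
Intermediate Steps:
T(z) = -305/34 (T(z) = -9 + 1/34 = -305/34)
-332 + T(-2 + 11) = -332 - 305/34 = -11593/34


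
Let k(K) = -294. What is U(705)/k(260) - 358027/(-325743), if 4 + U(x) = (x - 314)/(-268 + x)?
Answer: 224350851/202177822 ≈ 1.1097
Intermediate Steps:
U(x) = -4 + (-314 + x)/(-268 + x) (U(x) = -4 + (x - 314)/(-268 + x) = -4 + (-314 + x)/(-268 + x))
U(705)/k(260) - 358027/(-325743) = ((758 - 3*705)/(-268 + 705))/(-294) - 358027/(-325743) = ((758 - 2115)/437)*(-1/294) - 358027*(-1/325743) = ((1/437)*(-1357))*(-1/294) + 358027/325743 = -59/19*(-1/294) + 358027/325743 = 59/5586 + 358027/325743 = 224350851/202177822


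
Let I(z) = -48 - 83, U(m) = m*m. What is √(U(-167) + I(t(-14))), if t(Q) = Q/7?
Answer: √27758 ≈ 166.61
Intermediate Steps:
U(m) = m²
t(Q) = Q/7 (t(Q) = Q*(⅐) = Q/7)
I(z) = -131
√(U(-167) + I(t(-14))) = √((-167)² - 131) = √(27889 - 131) = √27758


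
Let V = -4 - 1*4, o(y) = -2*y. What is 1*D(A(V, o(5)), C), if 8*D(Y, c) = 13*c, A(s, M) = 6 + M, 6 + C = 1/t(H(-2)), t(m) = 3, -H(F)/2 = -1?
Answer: -221/24 ≈ -9.2083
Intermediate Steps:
H(F) = 2 (H(F) = -2*(-1) = 2)
C = -17/3 (C = -6 + 1/3 = -6 + ⅓ = -17/3 ≈ -5.6667)
V = -8 (V = -4 - 4 = -8)
D(Y, c) = 13*c/8 (D(Y, c) = (13*c)/8 = 13*c/8)
1*D(A(V, o(5)), C) = 1*((13/8)*(-17/3)) = 1*(-221/24) = -221/24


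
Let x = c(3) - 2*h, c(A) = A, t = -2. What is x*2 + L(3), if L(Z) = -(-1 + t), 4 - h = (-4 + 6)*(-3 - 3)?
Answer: -55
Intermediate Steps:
h = 16 (h = 4 - (-4 + 6)*(-3 - 3) = 4 - 2*(-6) = 4 - 1*(-12) = 4 + 12 = 16)
L(Z) = 3 (L(Z) = -(-1 - 2) = -1*(-3) = 3)
x = -29 (x = 3 - 2*16 = 3 - 32 = -29)
x*2 + L(3) = -29*2 + 3 = -58 + 3 = -55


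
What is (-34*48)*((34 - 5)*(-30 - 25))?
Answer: 2603040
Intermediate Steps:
(-34*48)*((34 - 5)*(-30 - 25)) = -47328*(-55) = -1632*(-1595) = 2603040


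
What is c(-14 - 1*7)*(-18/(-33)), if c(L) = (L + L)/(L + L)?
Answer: 6/11 ≈ 0.54545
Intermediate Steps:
c(L) = 1 (c(L) = (2*L)/((2*L)) = (2*L)*(1/(2*L)) = 1)
c(-14 - 1*7)*(-18/(-33)) = 1*(-18/(-33)) = 1*(-18*(-1/33)) = 1*(6/11) = 6/11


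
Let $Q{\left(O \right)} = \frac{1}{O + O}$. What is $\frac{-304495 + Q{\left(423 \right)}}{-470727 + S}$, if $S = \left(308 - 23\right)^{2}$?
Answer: $\frac{257602769}{329518692} \approx 0.78175$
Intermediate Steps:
$Q{\left(O \right)} = \frac{1}{2 O}$
$S = 81225$ ($S = 285^{2} = 81225$)
$\frac{-304495 + Q{\left(423 \right)}}{-470727 + S} = \frac{-304495 + \frac{1}{2 \cdot 423}}{-470727 + 81225} = \frac{-304495 + \frac{1}{2} \cdot \frac{1}{423}}{-389502} = \left(-304495 + \frac{1}{846}\right) \left(- \frac{1}{389502}\right) = \left(- \frac{257602769}{846}\right) \left(- \frac{1}{389502}\right) = \frac{257602769}{329518692}$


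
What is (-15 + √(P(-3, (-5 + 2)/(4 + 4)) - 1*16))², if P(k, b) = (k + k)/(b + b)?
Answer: 217 - 60*I*√2 ≈ 217.0 - 84.853*I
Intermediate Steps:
P(k, b) = k/b (P(k, b) = (2*k)/((2*b)) = (2*k)*(1/(2*b)) = k/b)
(-15 + √(P(-3, (-5 + 2)/(4 + 4)) - 1*16))² = (-15 + √(-3*(4 + 4)/(-5 + 2) - 1*16))² = (-15 + √(-3/((-3/8)) - 16))² = (-15 + √(-3/((-3*⅛)) - 16))² = (-15 + √(-3/(-3/8) - 16))² = (-15 + √(-3*(-8/3) - 16))² = (-15 + √(8 - 16))² = (-15 + √(-8))² = (-15 + 2*I*√2)²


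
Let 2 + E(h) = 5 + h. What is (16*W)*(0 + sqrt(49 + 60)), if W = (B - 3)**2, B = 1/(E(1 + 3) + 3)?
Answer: 3364*sqrt(109)/25 ≈ 1404.8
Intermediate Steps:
E(h) = 3 + h (E(h) = -2 + (5 + h) = 3 + h)
B = 1/10 (B = 1/((3 + (1 + 3)) + 3) = 1/((3 + 4) + 3) = 1/(7 + 3) = 1/10 ≈ 0.10000)
W = 841/100 (W = (1/10 - 3)**2 = (-29/10)**2 = 841/100 ≈ 8.4100)
(16*W)*(0 + sqrt(49 + 60)) = (16*(841/100))*(0 + sqrt(49 + 60)) = 3364*(0 + sqrt(109))/25 = 3364*sqrt(109)/25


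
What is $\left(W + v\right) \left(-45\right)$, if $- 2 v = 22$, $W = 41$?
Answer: $-1350$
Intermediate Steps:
$v = -11$ ($v = \left(- \frac{1}{2}\right) 22 = -11$)
$\left(W + v\right) \left(-45\right) = \left(41 - 11\right) \left(-45\right) = 30 \left(-45\right) = -1350$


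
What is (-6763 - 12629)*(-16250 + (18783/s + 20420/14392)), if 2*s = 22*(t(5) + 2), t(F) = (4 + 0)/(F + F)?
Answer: 5962337015760/19789 ≈ 3.0130e+8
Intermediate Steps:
t(F) = 2/F (t(F) = 4/((2*F)) = 4*(1/(2*F)) = 2/F)
s = 132/5 (s = (22*(2/5 + 2))/2 = (22*(2*(⅕) + 2))/2 = (22*(⅖ + 2))/2 = (22*(12/5))/2 = (½)*(264/5) = 132/5 ≈ 26.400)
(-6763 - 12629)*(-16250 + (18783/s + 20420/14392)) = (-6763 - 12629)*(-16250 + (18783/(132/5) + 20420/14392)) = -19392*(-16250 + (18783*(5/132) + 20420*(1/14392))) = -19392*(-16250 + (31305/44 + 5105/3598)) = -19392*(-16250 + 56430005/79156) = -19392*(-1229854995/79156) = 5962337015760/19789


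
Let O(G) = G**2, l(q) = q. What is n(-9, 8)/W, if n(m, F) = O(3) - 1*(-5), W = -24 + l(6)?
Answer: -7/9 ≈ -0.77778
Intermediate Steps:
W = -18 (W = -24 + 6 = -18)
n(m, F) = 14 (n(m, F) = 3**2 - 1*(-5) = 9 + 5 = 14)
n(-9, 8)/W = 14/(-18) = 14*(-1/18) = -7/9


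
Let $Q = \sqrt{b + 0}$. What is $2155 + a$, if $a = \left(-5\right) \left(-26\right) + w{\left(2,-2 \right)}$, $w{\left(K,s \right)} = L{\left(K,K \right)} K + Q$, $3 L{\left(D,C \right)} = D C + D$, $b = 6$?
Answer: $2289 + \sqrt{6} \approx 2291.4$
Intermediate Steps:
$L{\left(D,C \right)} = \frac{D}{3} + \frac{C D}{3}$ ($L{\left(D,C \right)} = \frac{D C + D}{3} = \frac{C D + D}{3} = \frac{D + C D}{3} = \frac{D}{3} + \frac{C D}{3}$)
$Q = \sqrt{6}$ ($Q = \sqrt{6 + 0} = \sqrt{6} \approx 2.4495$)
$w{\left(K,s \right)} = \sqrt{6} + \frac{K^{2} \left(1 + K\right)}{3}$ ($w{\left(K,s \right)} = \frac{K \left(1 + K\right)}{3} K + \sqrt{6} = \frac{K^{2} \left(1 + K\right)}{3} + \sqrt{6} = \sqrt{6} + \frac{K^{2} \left(1 + K\right)}{3}$)
$a = 134 + \sqrt{6}$ ($a = \left(-5\right) \left(-26\right) + \left(\sqrt{6} + \frac{2^{2} \left(1 + 2\right)}{3}\right) = 130 + \left(\sqrt{6} + \frac{1}{3} \cdot 4 \cdot 3\right) = 130 + \left(\sqrt{6} + 4\right) = 130 + \left(4 + \sqrt{6}\right) = 134 + \sqrt{6} \approx 136.45$)
$2155 + a = 2155 + \left(134 + \sqrt{6}\right) = 2289 + \sqrt{6}$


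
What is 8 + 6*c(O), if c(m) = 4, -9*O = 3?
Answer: 32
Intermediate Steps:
O = -⅓ (O = -⅑*3 = -⅓ ≈ -0.33333)
8 + 6*c(O) = 8 + 6*4 = 8 + 24 = 32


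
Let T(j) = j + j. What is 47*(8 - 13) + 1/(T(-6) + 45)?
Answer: -7754/33 ≈ -234.97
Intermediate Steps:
T(j) = 2*j
47*(8 - 13) + 1/(T(-6) + 45) = 47*(8 - 13) + 1/(2*(-6) + 45) = 47*(-5) + 1/(-12 + 45) = -235 + 1/33 = -7754/33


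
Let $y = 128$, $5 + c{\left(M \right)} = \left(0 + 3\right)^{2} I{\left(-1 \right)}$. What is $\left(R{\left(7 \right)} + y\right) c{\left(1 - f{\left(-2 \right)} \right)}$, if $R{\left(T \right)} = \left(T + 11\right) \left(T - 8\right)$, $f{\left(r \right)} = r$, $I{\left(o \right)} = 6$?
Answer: $5390$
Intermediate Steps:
$c{\left(M \right)} = 49$ ($c{\left(M \right)} = -5 + \left(0 + 3\right)^{2} \cdot 6 = -5 + 3^{2} \cdot 6 = -5 + 9 \cdot 6 = -5 + 54 = 49$)
$R{\left(T \right)} = \left(-8 + T\right) \left(11 + T\right)$ ($R{\left(T \right)} = \left(11 + T\right) \left(-8 + T\right) = \left(-8 + T\right) \left(11 + T\right)$)
$\left(R{\left(7 \right)} + y\right) c{\left(1 - f{\left(-2 \right)} \right)} = \left(\left(-88 + 7^{2} + 3 \cdot 7\right) + 128\right) 49 = \left(\left(-88 + 49 + 21\right) + 128\right) 49 = \left(-18 + 128\right) 49 = 110 \cdot 49 = 5390$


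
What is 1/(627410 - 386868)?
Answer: 1/240542 ≈ 4.1573e-6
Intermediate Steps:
1/(627410 - 386868) = 1/240542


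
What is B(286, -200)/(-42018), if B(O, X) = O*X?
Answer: 28600/21009 ≈ 1.3613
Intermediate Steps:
B(286, -200)/(-42018) = (286*(-200))/(-42018) = -57200*(-1/42018) = 28600/21009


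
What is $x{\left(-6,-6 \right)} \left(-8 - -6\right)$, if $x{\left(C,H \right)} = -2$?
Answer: $4$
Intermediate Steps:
$x{\left(-6,-6 \right)} \left(-8 - -6\right) = - 2 \left(-8 - -6\right) = - 2 \left(-8 + 6\right) = \left(-2\right) \left(-2\right) = 4$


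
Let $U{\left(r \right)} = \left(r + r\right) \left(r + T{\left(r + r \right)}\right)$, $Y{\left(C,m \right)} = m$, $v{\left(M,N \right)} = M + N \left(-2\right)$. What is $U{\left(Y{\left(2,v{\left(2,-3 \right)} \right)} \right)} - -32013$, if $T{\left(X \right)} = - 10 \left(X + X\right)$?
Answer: $27021$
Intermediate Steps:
$T{\left(X \right)} = - 20 X$ ($T{\left(X \right)} = - 10 \cdot 2 X = - 20 X$)
$v{\left(M,N \right)} = M - 2 N$
$U{\left(r \right)} = - 78 r^{2}$ ($U{\left(r \right)} = \left(r + r\right) \left(r - 20 \left(r + r\right)\right) = 2 r \left(r - 20 \cdot 2 r\right) = 2 r \left(r - 40 r\right) = 2 r \left(- 39 r\right) = - 78 r^{2}$)
$U{\left(Y{\left(2,v{\left(2,-3 \right)} \right)} \right)} - -32013 = - 78 \left(2 - -6\right)^{2} - -32013 = - 78 \left(2 + 6\right)^{2} + 32013 = - 78 \cdot 8^{2} + 32013 = \left(-78\right) 64 + 32013 = -4992 + 32013 = 27021$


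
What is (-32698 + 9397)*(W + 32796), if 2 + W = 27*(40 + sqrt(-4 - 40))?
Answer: -789298074 - 1258254*I*sqrt(11) ≈ -7.893e+8 - 4.1732e+6*I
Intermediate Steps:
W = 1078 + 54*I*sqrt(11) (W = -2 + 27*(40 + sqrt(-4 - 40)) = -2 + 27*(40 + sqrt(-44)) = -2 + 27*(40 + 2*I*sqrt(11)) = -2 + (1080 + 54*I*sqrt(11)) = 1078 + 54*I*sqrt(11) ≈ 1078.0 + 179.1*I)
(-32698 + 9397)*(W + 32796) = (-32698 + 9397)*((1078 + 54*I*sqrt(11)) + 32796) = -23301*(33874 + 54*I*sqrt(11)) = -789298074 - 1258254*I*sqrt(11)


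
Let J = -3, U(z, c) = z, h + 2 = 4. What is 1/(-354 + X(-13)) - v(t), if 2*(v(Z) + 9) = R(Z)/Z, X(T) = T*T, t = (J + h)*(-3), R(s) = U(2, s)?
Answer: 4807/555 ≈ 8.6613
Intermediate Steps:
h = 2 (h = -2 + 4 = 2)
R(s) = 2
t = 3 (t = (-3 + 2)*(-3) = -1*(-3) = 3)
X(T) = T²
v(Z) = -9 + 1/Z (v(Z) = -9 + (2/Z)/2 = -9 + 1/Z)
1/(-354 + X(-13)) - v(t) = 1/(-354 + (-13)²) - (-9 + 1/3) = 1/(-354 + 169) - (-9 + ⅓) = 1/(-185) - 1*(-26/3) = -1/185 + 26/3 = 4807/555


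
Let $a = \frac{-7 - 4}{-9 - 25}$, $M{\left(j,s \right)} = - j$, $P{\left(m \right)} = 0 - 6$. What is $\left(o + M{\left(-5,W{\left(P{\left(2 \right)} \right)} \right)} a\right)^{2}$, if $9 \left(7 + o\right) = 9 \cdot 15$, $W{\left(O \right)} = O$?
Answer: $\frac{106929}{1156} \approx 92.499$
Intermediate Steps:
$P{\left(m \right)} = -6$ ($P{\left(m \right)} = 0 - 6 = -6$)
$o = 8$ ($o = -7 + \frac{9 \cdot 15}{9} = -7 + \frac{1}{9} \cdot 135 = -7 + 15 = 8$)
$a = \frac{11}{34}$ ($a = - \frac{11}{-34} = \left(-11\right) \left(- \frac{1}{34}\right) = \frac{11}{34} \approx 0.32353$)
$\left(o + M{\left(-5,W{\left(P{\left(2 \right)} \right)} \right)} a\right)^{2} = \left(8 + \left(-1\right) \left(-5\right) \frac{11}{34}\right)^{2} = \left(8 + 5 \cdot \frac{11}{34}\right)^{2} = \left(8 + \frac{55}{34}\right)^{2} = \left(\frac{327}{34}\right)^{2} = \frac{106929}{1156}$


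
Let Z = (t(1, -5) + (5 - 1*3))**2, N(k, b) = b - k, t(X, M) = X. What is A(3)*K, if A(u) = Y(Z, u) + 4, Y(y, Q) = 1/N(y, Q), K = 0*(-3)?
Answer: 0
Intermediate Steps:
Z = 9 (Z = (1 + (5 - 1*3))**2 = (1 + (5 - 3))**2 = (1 + 2)**2 = 3**2 = 9)
K = 0
Y(y, Q) = 1/(Q - y)
A(u) = 4 + 1/(-9 + u) (A(u) = 1/(u - 1*9) + 4 = 1/(u - 9) + 4 = 1/(-9 + u) + 4 = 4 + 1/(-9 + u))
A(3)*K = ((-35 + 4*3)/(-9 + 3))*0 = ((-35 + 12)/(-6))*0 = -1/6*(-23)*0 = (23/6)*0 = 0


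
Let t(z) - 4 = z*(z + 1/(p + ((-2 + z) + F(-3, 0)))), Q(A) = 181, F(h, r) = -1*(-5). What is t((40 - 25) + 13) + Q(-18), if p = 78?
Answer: 105649/109 ≈ 969.26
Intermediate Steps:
F(h, r) = 5
t(z) = 4 + z*(z + 1/(81 + z)) (t(z) = 4 + z*(z + 1/(78 + ((-2 + z) + 5))) = 4 + z*(z + 1/(78 + (3 + z))) = 4 + z*(z + 1/(81 + z)))
t((40 - 25) + 13) + Q(-18) = (324 + ((40 - 25) + 13)³ + 5*((40 - 25) + 13) + 81*((40 - 25) + 13)²)/(81 + ((40 - 25) + 13)) + 181 = (324 + (15 + 13)³ + 5*(15 + 13) + 81*(15 + 13)²)/(81 + (15 + 13)) + 181 = (324 + 28³ + 5*28 + 81*28²)/(81 + 28) + 181 = (324 + 21952 + 140 + 81*784)/109 + 181 = (324 + 21952 + 140 + 63504)/109 + 181 = (1/109)*85920 + 181 = 85920/109 + 181 = 105649/109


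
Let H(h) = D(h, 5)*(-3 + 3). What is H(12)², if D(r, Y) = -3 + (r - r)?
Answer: 0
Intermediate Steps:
D(r, Y) = -3 (D(r, Y) = -3 + 0 = -3)
H(h) = 0 (H(h) = -3*(-3 + 3) = -3*0 = 0)
H(12)² = 0² = 0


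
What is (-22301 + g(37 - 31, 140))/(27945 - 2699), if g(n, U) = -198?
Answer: -22499/25246 ≈ -0.89119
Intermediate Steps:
(-22301 + g(37 - 31, 140))/(27945 - 2699) = (-22301 - 198)/(27945 - 2699) = -22499/25246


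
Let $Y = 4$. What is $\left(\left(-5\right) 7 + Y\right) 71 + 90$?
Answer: $-2111$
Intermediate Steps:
$\left(\left(-5\right) 7 + Y\right) 71 + 90 = \left(\left(-5\right) 7 + 4\right) 71 + 90 = \left(-35 + 4\right) 71 + 90 = \left(-31\right) 71 + 90 = -2201 + 90 = -2111$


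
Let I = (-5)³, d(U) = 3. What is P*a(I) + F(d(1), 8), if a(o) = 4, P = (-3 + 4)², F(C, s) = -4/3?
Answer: 8/3 ≈ 2.6667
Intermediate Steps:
F(C, s) = -4/3 (F(C, s) = -4*⅓ = -4/3)
I = -125
P = 1 (P = 1² = 1)
P*a(I) + F(d(1), 8) = 1*4 - 4/3 = 4 - 4/3 = 8/3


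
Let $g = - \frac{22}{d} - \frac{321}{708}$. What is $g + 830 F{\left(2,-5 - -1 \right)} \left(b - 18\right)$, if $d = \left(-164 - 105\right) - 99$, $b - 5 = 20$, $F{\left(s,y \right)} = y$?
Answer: $- \frac{252297713}{10856} \approx -23240.0$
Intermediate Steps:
$b = 25$ ($b = 5 + 20 = 25$)
$d = -368$ ($d = -269 - 99 = -368$)
$g = - \frac{4273}{10856}$ ($g = - \frac{22}{-368} - \frac{321}{708} = \left(-22\right) \left(- \frac{1}{368}\right) - \frac{107}{236} = \frac{11}{184} - \frac{107}{236} = - \frac{4273}{10856} \approx -0.39361$)
$g + 830 F{\left(2,-5 - -1 \right)} \left(b - 18\right) = - \frac{4273}{10856} + 830 \left(-5 - -1\right) \left(25 - 18\right) = - \frac{4273}{10856} + 830 \left(-5 + 1\right) 7 = - \frac{4273}{10856} + 830 \left(\left(-4\right) 7\right) = - \frac{4273}{10856} + 830 \left(-28\right) = - \frac{4273}{10856} - 23240 = - \frac{252297713}{10856}$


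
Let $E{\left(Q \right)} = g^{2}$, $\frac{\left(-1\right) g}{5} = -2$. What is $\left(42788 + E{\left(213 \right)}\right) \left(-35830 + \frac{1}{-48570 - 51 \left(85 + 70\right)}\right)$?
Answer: $- \frac{28927945292296}{18825} \approx -1.5367 \cdot 10^{9}$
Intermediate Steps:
$g = 10$ ($g = \left(-5\right) \left(-2\right) = 10$)
$E{\left(Q \right)} = 100$ ($E{\left(Q \right)} = 10^{2} = 100$)
$\left(42788 + E{\left(213 \right)}\right) \left(-35830 + \frac{1}{-48570 - 51 \left(85 + 70\right)}\right) = \left(42788 + 100\right) \left(-35830 + \frac{1}{-48570 - 51 \left(85 + 70\right)}\right) = 42888 \left(-35830 + \frac{1}{-48570 - 7905}\right) = 42888 \left(-35830 + \frac{1}{-56475}\right) = 42888 \left(-35830 - \frac{1}{56475}\right) = 42888 \left(- \frac{2023499251}{56475}\right) = - \frac{28927945292296}{18825}$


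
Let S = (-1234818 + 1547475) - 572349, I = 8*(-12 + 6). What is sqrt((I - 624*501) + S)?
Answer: 6*I*sqrt(15899) ≈ 756.55*I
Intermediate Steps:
I = -48 (I = 8*(-6) = -48)
S = -259692 (S = 312657 - 572349 = -259692)
sqrt((I - 624*501) + S) = sqrt((-48 - 624*501) - 259692) = sqrt((-48 - 312624) - 259692) = sqrt(-312672 - 259692) = sqrt(-572364) = 6*I*sqrt(15899)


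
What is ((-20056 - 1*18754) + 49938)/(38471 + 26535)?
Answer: 5564/32503 ≈ 0.17118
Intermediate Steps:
((-20056 - 1*18754) + 49938)/(38471 + 26535) = ((-20056 - 18754) + 49938)/65006 = (-38810 + 49938)*(1/65006) = 11128*(1/65006) = 5564/32503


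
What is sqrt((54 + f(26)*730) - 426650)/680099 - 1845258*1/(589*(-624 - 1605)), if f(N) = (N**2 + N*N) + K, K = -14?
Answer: 615086/437627 + 16*sqrt(2149)/680099 ≈ 1.4066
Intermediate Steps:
f(N) = -14 + 2*N**2 (f(N) = (N**2 + N*N) - 14 = (N**2 + N**2) - 14 = 2*N**2 - 14 = -14 + 2*N**2)
sqrt((54 + f(26)*730) - 426650)/680099 - 1845258*1/(589*(-624 - 1605)) = sqrt((54 + (-14 + 2*26**2)*730) - 426650)/680099 - 1845258*1/(589*(-624 - 1605)) = sqrt((54 + (-14 + 2*676)*730) - 426650)*(1/680099) - 1845258/((-2229*589)) = sqrt((54 + (-14 + 1352)*730) - 426650)*(1/680099) - 1845258/(-1312881) = sqrt((54 + 1338*730) - 426650)*(1/680099) - 1845258*(-1/1312881) = sqrt((54 + 976740) - 426650)*(1/680099) + 615086/437627 = sqrt(976794 - 426650)*(1/680099) + 615086/437627 = sqrt(550144)*(1/680099) + 615086/437627 = (16*sqrt(2149))*(1/680099) + 615086/437627 = 16*sqrt(2149)/680099 + 615086/437627 = 615086/437627 + 16*sqrt(2149)/680099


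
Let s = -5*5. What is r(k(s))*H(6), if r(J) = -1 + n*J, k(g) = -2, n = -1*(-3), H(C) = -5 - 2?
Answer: 49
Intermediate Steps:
H(C) = -7
s = -25
n = 3
r(J) = -1 + 3*J
r(k(s))*H(6) = (-1 + 3*(-2))*(-7) = (-1 - 6)*(-7) = -7*(-7) = 49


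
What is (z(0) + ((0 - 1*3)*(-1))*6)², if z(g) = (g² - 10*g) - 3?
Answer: 225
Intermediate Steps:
z(g) = -3 + g² - 10*g
(z(0) + ((0 - 1*3)*(-1))*6)² = ((-3 + 0² - 10*0) + ((0 - 1*3)*(-1))*6)² = ((-3 + 0 + 0) + ((0 - 3)*(-1))*6)² = (-3 - 3*(-1)*6)² = (-3 + 3*6)² = (-3 + 18)² = 15² = 225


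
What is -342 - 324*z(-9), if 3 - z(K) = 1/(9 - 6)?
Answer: -1206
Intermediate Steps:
z(K) = 8/3 (z(K) = 3 - 1/(9 - 6) = 3 - 1/3 = 8/3)
-342 - 324*z(-9) = -342 - 324*8/3 = -342 - 864 = -1206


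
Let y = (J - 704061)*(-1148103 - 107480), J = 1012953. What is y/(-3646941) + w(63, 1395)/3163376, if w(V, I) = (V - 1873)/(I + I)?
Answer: 114100054407041542741/1072908043851888 ≈ 1.0635e+5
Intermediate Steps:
w(V, I) = (-1873 + V)/(2*I) (w(V, I) = (-1873 + V)/((2*I)) = (-1873 + V)*(1/(2*I)) = (-1873 + V)/(2*I))
y = -387839544036 (y = (1012953 - 704061)*(-1148103 - 107480) = 308892*(-1255583) = -387839544036)
y/(-3646941) + w(63, 1395)/3163376 = -387839544036/(-3646941) + ((1/2)*(-1873 + 63)/1395)/3163376 = -387839544036*(-1/3646941) + ((1/2)*(1/1395)*(-1810))*(1/3163376) = 129279848012/1215647 - 181/279*1/3163376 = 129279848012/1215647 - 181/882581904 = 114100054407041542741/1072908043851888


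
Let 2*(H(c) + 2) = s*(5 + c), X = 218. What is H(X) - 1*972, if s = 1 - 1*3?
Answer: -1197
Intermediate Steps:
s = -2 (s = 1 - 3 = -2)
H(c) = -7 - c (H(c) = -2 + (-2*(5 + c))/2 = -2 + (-10 - 2*c)/2 = -2 + (-5 - c) = -7 - c)
H(X) - 1*972 = (-7 - 1*218) - 1*972 = (-7 - 218) - 972 = -225 - 972 = -1197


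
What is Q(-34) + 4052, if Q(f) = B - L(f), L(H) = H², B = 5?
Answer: 2901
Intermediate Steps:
Q(f) = 5 - f²
Q(-34) + 4052 = (5 - 1*(-34)²) + 4052 = (5 - 1*1156) + 4052 = (5 - 1156) + 4052 = -1151 + 4052 = 2901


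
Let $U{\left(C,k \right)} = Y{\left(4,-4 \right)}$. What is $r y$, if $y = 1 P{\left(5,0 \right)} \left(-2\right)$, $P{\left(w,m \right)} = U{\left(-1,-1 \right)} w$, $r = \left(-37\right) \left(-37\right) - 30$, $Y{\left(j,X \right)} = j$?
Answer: $-53560$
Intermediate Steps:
$U{\left(C,k \right)} = 4$
$r = 1339$ ($r = 1369 - 30 = 1339$)
$P{\left(w,m \right)} = 4 w$
$y = -40$ ($y = 1 \cdot 4 \cdot 5 \left(-2\right) = 1 \cdot 20 \left(-2\right) = 20 \left(-2\right) = -40$)
$r y = 1339 \left(-40\right) = -53560$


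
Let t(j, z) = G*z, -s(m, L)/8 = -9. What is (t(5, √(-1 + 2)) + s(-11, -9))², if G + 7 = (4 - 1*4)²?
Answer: 4225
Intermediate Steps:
s(m, L) = 72 (s(m, L) = -8*(-9) = 72)
G = -7 (G = -7 + (4 - 1*4)² = -7 + (4 - 4)² = -7 + 0² = -7 + 0 = -7)
t(j, z) = -7*z
(t(5, √(-1 + 2)) + s(-11, -9))² = (-7*√(-1 + 2) + 72)² = (-7*√1 + 72)² = (-7*1 + 72)² = (-7 + 72)² = 65² = 4225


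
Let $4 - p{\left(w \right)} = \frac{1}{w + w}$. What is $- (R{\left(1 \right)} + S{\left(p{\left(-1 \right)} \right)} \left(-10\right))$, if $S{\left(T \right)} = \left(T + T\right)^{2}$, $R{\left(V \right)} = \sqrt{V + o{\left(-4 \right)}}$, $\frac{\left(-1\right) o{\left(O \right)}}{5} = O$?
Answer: $810 - \sqrt{21} \approx 805.42$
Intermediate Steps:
$o{\left(O \right)} = - 5 O$
$R{\left(V \right)} = \sqrt{20 + V}$ ($R{\left(V \right)} = \sqrt{V - -20} = \sqrt{V + 20} = \sqrt{20 + V}$)
$p{\left(w \right)} = 4 - \frac{1}{2 w}$ ($p{\left(w \right)} = 4 - \frac{1}{w + w} = 4 - \frac{1}{2 w}$)
$S{\left(T \right)} = 4 T^{2}$ ($S{\left(T \right)} = \left(2 T\right)^{2} = 4 T^{2}$)
$- (R{\left(1 \right)} + S{\left(p{\left(-1 \right)} \right)} \left(-10\right)) = - (\sqrt{20 + 1} + 4 \left(4 - \frac{1}{2 \left(-1\right)}\right)^{2} \left(-10\right)) = - (\sqrt{21} + 4 \left(4 - - \frac{1}{2}\right)^{2} \left(-10\right)) = - (\sqrt{21} + 4 \left(4 + \frac{1}{2}\right)^{2} \left(-10\right)) = - (\sqrt{21} + 4 \left(\frac{9}{2}\right)^{2} \left(-10\right)) = - (\sqrt{21} + 4 \cdot \frac{81}{4} \left(-10\right)) = - (\sqrt{21} + 81 \left(-10\right)) = - (\sqrt{21} - 810) = - (-810 + \sqrt{21}) = 810 - \sqrt{21}$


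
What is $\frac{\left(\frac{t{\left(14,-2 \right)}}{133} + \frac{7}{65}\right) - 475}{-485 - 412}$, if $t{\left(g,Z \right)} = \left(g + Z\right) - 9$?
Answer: $\frac{4105249}{7754565} \approx 0.5294$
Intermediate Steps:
$t{\left(g,Z \right)} = -9 + Z + g$ ($t{\left(g,Z \right)} = \left(Z + g\right) - 9 = -9 + Z + g$)
$\frac{\left(\frac{t{\left(14,-2 \right)}}{133} + \frac{7}{65}\right) - 475}{-485 - 412} = \frac{\left(\frac{-9 - 2 + 14}{133} + \frac{7}{65}\right) - 475}{-485 - 412} = \frac{\left(3 \cdot \frac{1}{133} + 7 \cdot \frac{1}{65}\right) - 475}{-897} = \left(\left(\frac{3}{133} + \frac{7}{65}\right) - 475\right) \left(- \frac{1}{897}\right) = \left(\frac{1126}{8645} - 475\right) \left(- \frac{1}{897}\right) = \left(- \frac{4105249}{8645}\right) \left(- \frac{1}{897}\right) = \frac{4105249}{7754565}$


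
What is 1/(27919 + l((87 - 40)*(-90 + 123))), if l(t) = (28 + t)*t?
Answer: 1/2476948 ≈ 4.0372e-7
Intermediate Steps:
l(t) = t*(28 + t)
1/(27919 + l((87 - 40)*(-90 + 123))) = 1/(27919 + ((87 - 40)*(-90 + 123))*(28 + (87 - 40)*(-90 + 123))) = 1/(27919 + (47*33)*(28 + 47*33)) = 1/(27919 + 1551*(28 + 1551)) = 1/(27919 + 1551*1579) = 1/(27919 + 2449029) = 1/2476948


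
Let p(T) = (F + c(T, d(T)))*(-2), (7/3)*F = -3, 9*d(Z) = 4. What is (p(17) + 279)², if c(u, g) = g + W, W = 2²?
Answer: 295118041/3969 ≈ 74356.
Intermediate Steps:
d(Z) = 4/9 (d(Z) = (⅑)*4 = 4/9)
F = -9/7 (F = (3/7)*(-3) = -9/7 ≈ -1.2857)
W = 4
c(u, g) = 4 + g (c(u, g) = g + 4 = 4 + g)
p(T) = -398/63 (p(T) = (-9/7 + (4 + 4/9))*(-2) = (-9/7 + 40/9)*(-2) = (199/63)*(-2) = -398/63)
(p(17) + 279)² = (-398/63 + 279)² = (17179/63)² = 295118041/3969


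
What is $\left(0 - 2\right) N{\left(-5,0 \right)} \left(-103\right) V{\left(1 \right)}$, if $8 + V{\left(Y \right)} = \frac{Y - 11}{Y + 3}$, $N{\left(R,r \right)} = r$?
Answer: $0$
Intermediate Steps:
$V{\left(Y \right)} = -8 + \frac{-11 + Y}{3 + Y}$ ($V{\left(Y \right)} = -8 + \frac{Y - 11}{Y + 3} = -8 + \frac{-11 + Y}{3 + Y}$)
$\left(0 - 2\right) N{\left(-5,0 \right)} \left(-103\right) V{\left(1 \right)} = \left(0 - 2\right) 0 \left(-103\right) \frac{7 \left(-5 - 1\right)}{3 + 1} = \left(-2\right) 0 \left(-103\right) \frac{7 \left(-5 - 1\right)}{4} = 0 \left(-103\right) 7 \cdot \frac{1}{4} \left(-6\right) = 0 \left(- \frac{21}{2}\right) = 0$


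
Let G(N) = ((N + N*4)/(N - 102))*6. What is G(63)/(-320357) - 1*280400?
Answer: -1167765335770/4164641 ≈ -2.8040e+5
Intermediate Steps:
G(N) = 30*N/(-102 + N) (G(N) = ((N + 4*N)/(-102 + N))*6 = ((5*N)/(-102 + N))*6 = (5*N/(-102 + N))*6 = 30*N/(-102 + N))
G(63)/(-320357) - 1*280400 = (30*63/(-102 + 63))/(-320357) - 1*280400 = (30*63/(-39))*(-1/320357) - 280400 = (30*63*(-1/39))*(-1/320357) - 280400 = -630/13*(-1/320357) - 280400 = 630/4164641 - 280400 = -1167765335770/4164641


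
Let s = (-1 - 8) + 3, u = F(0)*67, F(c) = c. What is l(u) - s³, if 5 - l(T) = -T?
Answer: 221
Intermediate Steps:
u = 0 (u = 0*67 = 0)
l(T) = 5 + T (l(T) = 5 - (-1)*T = 5 + T)
s = -6 (s = -9 + 3 = -6)
l(u) - s³ = (5 + 0) - 1*(-6)³ = 5 - 1*(-216) = 5 + 216 = 221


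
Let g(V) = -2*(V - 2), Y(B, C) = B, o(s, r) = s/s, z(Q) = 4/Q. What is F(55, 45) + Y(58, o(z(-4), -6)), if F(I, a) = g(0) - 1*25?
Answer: 37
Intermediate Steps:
o(s, r) = 1
g(V) = 4 - 2*V (g(V) = -2*(-2 + V) = 4 - 2*V)
F(I, a) = -21 (F(I, a) = (4 - 2*0) - 1*25 = (4 + 0) - 25 = 4 - 25 = -21)
F(55, 45) + Y(58, o(z(-4), -6)) = -21 + 58 = 37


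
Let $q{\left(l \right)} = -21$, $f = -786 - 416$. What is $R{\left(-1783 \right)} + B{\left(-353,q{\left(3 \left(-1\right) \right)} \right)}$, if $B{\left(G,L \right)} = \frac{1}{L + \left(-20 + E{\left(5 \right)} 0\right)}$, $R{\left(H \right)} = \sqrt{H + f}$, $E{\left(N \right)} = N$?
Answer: $- \frac{1}{41} + i \sqrt{2985} \approx -0.02439 + 54.635 i$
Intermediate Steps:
$f = -1202$ ($f = -786 - 416 = -1202$)
$R{\left(H \right)} = \sqrt{-1202 + H}$ ($R{\left(H \right)} = \sqrt{H - 1202} = \sqrt{-1202 + H}$)
$B{\left(G,L \right)} = \frac{1}{-20 + L}$ ($B{\left(G,L \right)} = \frac{1}{L + \left(-20 + 5 \cdot 0\right)} = \frac{1}{L + \left(-20 + 0\right)} = \frac{1}{L - 20} = \frac{1}{-20 + L}$)
$R{\left(-1783 \right)} + B{\left(-353,q{\left(3 \left(-1\right) \right)} \right)} = \sqrt{-1202 - 1783} + \frac{1}{-20 - 21} = \sqrt{-2985} + \frac{1}{-41} = i \sqrt{2985} - \frac{1}{41} = - \frac{1}{41} + i \sqrt{2985}$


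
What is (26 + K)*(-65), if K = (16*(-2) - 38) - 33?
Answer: 5005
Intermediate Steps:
K = -103 (K = (-32 - 38) - 33 = -70 - 33 = -103)
(26 + K)*(-65) = (26 - 103)*(-65) = -77*(-65) = 5005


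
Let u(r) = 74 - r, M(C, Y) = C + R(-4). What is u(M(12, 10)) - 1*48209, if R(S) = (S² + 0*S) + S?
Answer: -48159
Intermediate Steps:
R(S) = S + S² (R(S) = (S² + 0) + S = S² + S = S + S²)
M(C, Y) = 12 + C (M(C, Y) = C - 4*(1 - 4) = C - 4*(-3) = C + 12 = 12 + C)
u(M(12, 10)) - 1*48209 = (74 - (12 + 12)) - 1*48209 = (74 - 1*24) - 48209 = (74 - 24) - 48209 = 50 - 48209 = -48159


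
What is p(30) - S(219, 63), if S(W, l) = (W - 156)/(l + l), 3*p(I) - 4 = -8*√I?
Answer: ⅚ - 8*√30/3 ≈ -13.773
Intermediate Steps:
p(I) = 4/3 - 8*√I/3 (p(I) = 4/3 + (-8*√I)/3 = 4/3 - 8*√I/3)
S(W, l) = (-156 + W)/(2*l) (S(W, l) = (-156 + W)/((2*l)) = (-156 + W)*(1/(2*l)) = (-156 + W)/(2*l))
p(30) - S(219, 63) = (4/3 - 8*√30/3) - (-156 + 219)/(2*63) = (4/3 - 8*√30/3) - 63/(2*63) = (4/3 - 8*√30/3) - 1*½ = (4/3 - 8*√30/3) - ½ = ⅚ - 8*√30/3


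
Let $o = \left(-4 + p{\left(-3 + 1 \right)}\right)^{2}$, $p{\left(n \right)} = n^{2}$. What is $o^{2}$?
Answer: $0$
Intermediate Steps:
$o = 0$ ($o = \left(-4 + \left(-3 + 1\right)^{2}\right)^{2} = \left(-4 + \left(-2\right)^{2}\right)^{2} = \left(-4 + 4\right)^{2} = 0^{2} = 0$)
$o^{2} = 0^{2} = 0$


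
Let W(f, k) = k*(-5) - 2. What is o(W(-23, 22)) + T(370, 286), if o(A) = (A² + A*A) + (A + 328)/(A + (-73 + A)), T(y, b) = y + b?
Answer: 283176/11 ≈ 25743.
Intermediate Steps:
W(f, k) = -2 - 5*k (W(f, k) = -5*k - 2 = -2 - 5*k)
T(y, b) = b + y
o(A) = 2*A² + (328 + A)/(-73 + 2*A) (o(A) = (A² + A²) + (328 + A)/(-73 + 2*A) = 2*A² + (328 + A)/(-73 + 2*A))
o(W(-23, 22)) + T(370, 286) = (328 + (-2 - 5*22) - 146*(-2 - 5*22)² + 4*(-2 - 5*22)³)/(-73 + 2*(-2 - 5*22)) + (286 + 370) = (328 + (-2 - 110) - 146*(-2 - 110)² + 4*(-2 - 110)³)/(-73 + 2*(-2 - 110)) + 656 = (328 - 112 - 146*(-112)² + 4*(-112)³)/(-73 + 2*(-112)) + 656 = (328 - 112 - 146*12544 + 4*(-1404928))/(-73 - 224) + 656 = (328 - 112 - 1831424 - 5619712)/(-297) + 656 = -1/297*(-7450920) + 656 = 275960/11 + 656 = 283176/11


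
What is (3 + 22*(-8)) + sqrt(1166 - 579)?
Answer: -173 + sqrt(587) ≈ -148.77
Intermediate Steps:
(3 + 22*(-8)) + sqrt(1166 - 579) = (3 - 176) + sqrt(587) = -173 + sqrt(587)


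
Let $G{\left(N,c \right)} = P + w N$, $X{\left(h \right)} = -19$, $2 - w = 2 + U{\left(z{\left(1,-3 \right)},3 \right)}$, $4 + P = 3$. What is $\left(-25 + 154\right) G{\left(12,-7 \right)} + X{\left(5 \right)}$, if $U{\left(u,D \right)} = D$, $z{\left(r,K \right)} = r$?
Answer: $-4792$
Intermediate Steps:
$P = -1$ ($P = -4 + 3 = -1$)
$w = -3$ ($w = 2 - \left(2 + 3\right) = 2 - 5 = -3$)
$G{\left(N,c \right)} = -1 - 3 N$
$\left(-25 + 154\right) G{\left(12,-7 \right)} + X{\left(5 \right)} = \left(-25 + 154\right) \left(-1 - 36\right) - 19 = 129 \left(-1 - 36\right) - 19 = 129 \left(-37\right) - 19 = -4773 - 19 = -4792$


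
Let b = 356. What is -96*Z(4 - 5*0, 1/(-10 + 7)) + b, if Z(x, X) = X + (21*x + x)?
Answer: -8060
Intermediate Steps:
Z(x, X) = X + 22*x
-96*Z(4 - 5*0, 1/(-10 + 7)) + b = -96*(1/(-10 + 7) + 22*(4 - 5*0)) + 356 = -96*(1/(-3) + 22*(4 + 0)) + 356 = -96*(-⅓ + 22*4) + 356 = -96*(-⅓ + 88) + 356 = -96*263/3 + 356 = -8416 + 356 = -8060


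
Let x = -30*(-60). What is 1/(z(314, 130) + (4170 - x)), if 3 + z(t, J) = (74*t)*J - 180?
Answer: 1/3022867 ≈ 3.3081e-7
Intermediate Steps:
z(t, J) = -183 + 74*J*t (z(t, J) = -3 + ((74*t)*J - 180) = -3 + (74*J*t - 180) = -3 + (-180 + 74*J*t) = -183 + 74*J*t)
x = 1800
1/(z(314, 130) + (4170 - x)) = 1/((-183 + 74*130*314) + (4170 - 1*1800)) = 1/((-183 + 3020680) + (4170 - 1800)) = 1/(3020497 + 2370) = 1/3022867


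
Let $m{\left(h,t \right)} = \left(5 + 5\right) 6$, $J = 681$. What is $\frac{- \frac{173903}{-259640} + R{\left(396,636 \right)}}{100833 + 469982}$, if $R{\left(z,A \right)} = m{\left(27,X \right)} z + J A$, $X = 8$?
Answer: $\frac{118623458543}{148206406600} \approx 0.80039$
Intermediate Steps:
$m{\left(h,t \right)} = 60$ ($m{\left(h,t \right)} = 10 \cdot 6 = 60$)
$R{\left(z,A \right)} = 60 z + 681 A$
$\frac{- \frac{173903}{-259640} + R{\left(396,636 \right)}}{100833 + 469982} = \frac{- \frac{173903}{-259640} + \left(60 \cdot 396 + 681 \cdot 636\right)}{100833 + 469982} = \frac{\left(-173903\right) \left(- \frac{1}{259640}\right) + \left(23760 + 433116\right)}{570815} = \left(\frac{173903}{259640} + 456876\right) \frac{1}{570815} = \frac{118623458543}{259640} \cdot \frac{1}{570815} = \frac{118623458543}{148206406600}$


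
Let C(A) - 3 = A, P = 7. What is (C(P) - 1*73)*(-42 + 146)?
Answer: -6552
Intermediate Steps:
C(A) = 3 + A
(C(P) - 1*73)*(-42 + 146) = ((3 + 7) - 1*73)*(-42 + 146) = (10 - 73)*104 = -63*104 = -6552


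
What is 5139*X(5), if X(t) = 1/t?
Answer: 5139/5 ≈ 1027.8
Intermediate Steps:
5139*X(5) = 5139/5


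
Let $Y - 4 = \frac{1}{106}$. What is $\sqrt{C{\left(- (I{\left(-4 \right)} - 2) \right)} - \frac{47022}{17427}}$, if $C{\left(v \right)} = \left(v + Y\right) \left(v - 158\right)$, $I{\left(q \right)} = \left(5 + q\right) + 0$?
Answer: $\frac{i \sqrt{299219712426638}}{615754} \approx 28.092 i$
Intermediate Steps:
$Y = \frac{425}{106}$ ($Y = 4 + \frac{1}{106} = \frac{425}{106} \approx 4.0094$)
$I{\left(q \right)} = 5 + q$
$C{\left(v \right)} = \left(-158 + v\right) \left(\frac{425}{106} + v\right)$ ($C{\left(v \right)} = \left(v + \frac{425}{106}\right) \left(v - 158\right) = \left(\frac{425}{106} + v\right) \left(-158 + v\right) = \left(-158 + v\right) \left(\frac{425}{106} + v\right)$)
$\sqrt{C{\left(- (I{\left(-4 \right)} - 2) \right)} - \frac{47022}{17427}} = \sqrt{\left(- \frac{33575}{53} + \left(- (\left(5 - 4\right) - 2)\right)^{2} - \frac{16323 \left(- (\left(5 - 4\right) - 2)\right)}{106}\right) - \frac{47022}{17427}} = \sqrt{\left(- \frac{33575}{53} + \left(- (1 - 2)\right)^{2} - \frac{16323 \left(- (1 - 2)\right)}{106}\right) - \frac{15674}{5809}} = \sqrt{\left(- \frac{33575}{53} + \left(\left(-1\right) \left(-1\right)\right)^{2} - \frac{16323 \left(\left(-1\right) \left(-1\right)\right)}{106}\right) - \frac{15674}{5809}} = \sqrt{\left(- \frac{33575}{53} + 1^{2} - \frac{16323}{106}\right) - \frac{15674}{5809}} = \sqrt{\left(- \frac{33575}{53} + 1 - \frac{16323}{106}\right) - \frac{15674}{5809}} = \sqrt{- \frac{83367}{106} - \frac{15674}{5809}} = \sqrt{- \frac{485940347}{615754}} = \frac{i \sqrt{299219712426638}}{615754}$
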